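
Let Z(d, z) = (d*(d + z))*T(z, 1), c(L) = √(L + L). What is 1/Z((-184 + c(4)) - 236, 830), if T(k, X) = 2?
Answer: -5381/1853130254 + 5*√2/14825042032 ≈ -2.9033e-6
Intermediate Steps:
c(L) = √2*√L (c(L) = √(2*L) = √2*√L)
Z(d, z) = 2*d*(d + z) (Z(d, z) = (d*(d + z))*2 = 2*d*(d + z))
1/Z((-184 + c(4)) - 236, 830) = 1/(2*((-184 + √2*√4) - 236)*(((-184 + √2*√4) - 236) + 830)) = 1/(2*((-184 + √2*2) - 236)*(((-184 + √2*2) - 236) + 830)) = 1/(2*((-184 + 2*√2) - 236)*(((-184 + 2*√2) - 236) + 830)) = 1/(2*(-420 + 2*√2)*((-420 + 2*√2) + 830)) = 1/(2*(-420 + 2*√2)*(410 + 2*√2))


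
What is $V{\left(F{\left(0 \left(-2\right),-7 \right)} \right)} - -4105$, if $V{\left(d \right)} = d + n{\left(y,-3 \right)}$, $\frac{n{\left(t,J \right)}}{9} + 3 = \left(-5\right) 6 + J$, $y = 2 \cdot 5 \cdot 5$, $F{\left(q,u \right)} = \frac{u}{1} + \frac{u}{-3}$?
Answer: $\frac{11329}{3} \approx 3776.3$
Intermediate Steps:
$F{\left(q,u \right)} = \frac{2 u}{3}$ ($F{\left(q,u \right)} = u 1 + u \left(- \frac{1}{3}\right) = u - \frac{u}{3} = \frac{2 u}{3}$)
$y = 50$ ($y = 10 \cdot 5 = 50$)
$n{\left(t,J \right)} = -297 + 9 J$ ($n{\left(t,J \right)} = -27 + 9 \left(\left(-5\right) 6 + J\right) = -27 + 9 \left(-30 + J\right) = -27 + \left(-270 + 9 J\right) = -297 + 9 J$)
$V{\left(d \right)} = -324 + d$ ($V{\left(d \right)} = d + \left(-297 + 9 \left(-3\right)\right) = d - 324 = -324 + d$)
$V{\left(F{\left(0 \left(-2\right),-7 \right)} \right)} - -4105 = \left(-324 + \frac{2}{3} \left(-7\right)\right) - -4105 = \left(-324 - \frac{14}{3}\right) + 4105 = - \frac{986}{3} + 4105 = \frac{11329}{3}$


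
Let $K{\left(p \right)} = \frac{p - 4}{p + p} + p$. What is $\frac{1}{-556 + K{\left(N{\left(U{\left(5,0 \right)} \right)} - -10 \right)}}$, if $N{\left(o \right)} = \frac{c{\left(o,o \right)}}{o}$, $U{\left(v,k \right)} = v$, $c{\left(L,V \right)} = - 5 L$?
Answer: $- \frac{10}{5509} \approx -0.0018152$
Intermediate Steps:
$N{\left(o \right)} = -5$ ($N{\left(o \right)} = \frac{\left(-5\right) o}{o} = -5$)
$K{\left(p \right)} = p + \frac{-4 + p}{2 p}$ ($K{\left(p \right)} = \frac{-4 + p}{2 p} + p = p + \frac{-4 + p}{2 p}$)
$\frac{1}{-556 + K{\left(N{\left(U{\left(5,0 \right)} \right)} - -10 \right)}} = \frac{1}{-556 - \left(- \frac{11}{2} + \frac{2}{-5 - -10}\right)} = \frac{1}{-556 + \left(\frac{1}{2} + \left(-5 + 10\right) - \frac{2}{-5 + 10}\right)} = \frac{1}{-556 + \left(\frac{1}{2} + 5 - \frac{2}{5}\right)} = \frac{1}{-556 + \frac{51}{10}} = \frac{1}{- \frac{5509}{10}} = - \frac{10}{5509}$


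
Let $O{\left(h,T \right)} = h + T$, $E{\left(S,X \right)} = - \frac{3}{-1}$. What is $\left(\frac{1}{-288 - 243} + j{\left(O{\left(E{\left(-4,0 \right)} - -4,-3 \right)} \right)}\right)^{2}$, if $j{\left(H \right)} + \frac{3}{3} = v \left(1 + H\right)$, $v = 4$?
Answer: $\frac{101767744}{281961} \approx 360.93$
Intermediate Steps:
$E{\left(S,X \right)} = 3$ ($E{\left(S,X \right)} = \left(-3\right) \left(-1\right) = 3$)
$O{\left(h,T \right)} = T + h$
$j{\left(H \right)} = 3 + 4 H$ ($j{\left(H \right)} = -1 + 4 \left(1 + H\right) = -1 + \left(4 + 4 H\right) = 3 + 4 H$)
$\left(\frac{1}{-288 - 243} + j{\left(O{\left(E{\left(-4,0 \right)} - -4,-3 \right)} \right)}\right)^{2} = \left(\frac{1}{-288 - 243} + \left(3 + 4 \left(-3 + \left(3 - -4\right)\right)\right)\right)^{2} = \left(\frac{1}{-531} + \left(3 + 4 \left(-3 + \left(3 + 4\right)\right)\right)\right)^{2} = \left(- \frac{1}{531} + \left(3 + 4 \left(-3 + 7\right)\right)\right)^{2} = \left(- \frac{1}{531} + \left(3 + 4 \cdot 4\right)\right)^{2} = \left(- \frac{1}{531} + \left(3 + 16\right)\right)^{2} = \left(- \frac{1}{531} + 19\right)^{2} = \left(\frac{10088}{531}\right)^{2} = \frac{101767744}{281961}$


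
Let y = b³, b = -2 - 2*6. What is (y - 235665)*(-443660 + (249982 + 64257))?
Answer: 30855131189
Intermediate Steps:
b = -14 (b = -2 - 12 = -14)
y = -2744 (y = (-14)³ = -2744)
(y - 235665)*(-443660 + (249982 + 64257)) = (-2744 - 235665)*(-443660 + (249982 + 64257)) = -238409*(-443660 + 314239) = -238409*(-129421) = 30855131189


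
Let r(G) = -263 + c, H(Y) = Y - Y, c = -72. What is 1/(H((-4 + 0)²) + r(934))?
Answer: -1/335 ≈ -0.0029851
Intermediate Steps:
H(Y) = 0
r(G) = -335 (r(G) = -263 - 72 = -335)
1/(H((-4 + 0)²) + r(934)) = 1/(0 - 335) = 1/(-335) = -1/335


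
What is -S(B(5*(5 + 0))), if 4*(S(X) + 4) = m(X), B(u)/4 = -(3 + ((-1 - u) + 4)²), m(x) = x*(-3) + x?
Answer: -970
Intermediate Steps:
m(x) = -2*x (m(x) = -3*x + x = -2*x)
B(u) = -12 - 4*(3 - u)² (B(u) = 4*(-(3 + ((-1 - u) + 4)²)) = 4*(-(3 + (3 - u)²)) = 4*(-3 - (3 - u)²) = -12 - 4*(3 - u)²)
S(X) = -4 - X/2 (S(X) = -4 + (-2*X)/4 = -4 - X/2)
-S(B(5*(5 + 0))) = -(-4 - (-12 - 4*(-3 + 5*(5 + 0))²)/2) = -(-4 - (-12 - 4*(-3 + 5*5)²)/2) = -(-4 - (-12 - 4*(-3 + 25)²)/2) = -(-4 - (-12 - 4*22²)/2) = -(-4 - (-12 - 4*484)/2) = -(-4 - (-12 - 1936)/2) = -(-4 - ½*(-1948)) = -(-4 + 974) = -1*970 = -970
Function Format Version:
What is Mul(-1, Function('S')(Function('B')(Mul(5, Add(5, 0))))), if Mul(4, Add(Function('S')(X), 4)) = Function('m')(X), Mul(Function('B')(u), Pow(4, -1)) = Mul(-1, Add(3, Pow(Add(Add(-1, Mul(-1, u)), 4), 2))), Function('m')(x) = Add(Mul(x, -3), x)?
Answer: -970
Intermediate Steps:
Function('m')(x) = Mul(-2, x) (Function('m')(x) = Add(Mul(-3, x), x) = Mul(-2, x))
Function('B')(u) = Add(-12, Mul(-4, Pow(Add(3, Mul(-1, u)), 2))) (Function('B')(u) = Mul(4, Mul(-1, Add(3, Pow(Add(Add(-1, Mul(-1, u)), 4), 2)))) = Mul(4, Mul(-1, Add(3, Pow(Add(3, Mul(-1, u)), 2)))) = Mul(4, Add(-3, Mul(-1, Pow(Add(3, Mul(-1, u)), 2)))) = Add(-12, Mul(-4, Pow(Add(3, Mul(-1, u)), 2))))
Function('S')(X) = Add(-4, Mul(Rational(-1, 2), X)) (Function('S')(X) = Add(-4, Mul(Rational(1, 4), Mul(-2, X))) = Add(-4, Mul(Rational(-1, 2), X)))
Mul(-1, Function('S')(Function('B')(Mul(5, Add(5, 0))))) = Mul(-1, Add(-4, Mul(Rational(-1, 2), Add(-12, Mul(-4, Pow(Add(-3, Mul(5, Add(5, 0))), 2)))))) = Mul(-1, Add(-4, Mul(Rational(-1, 2), Add(-12, Mul(-4, Pow(Add(-3, Mul(5, 5)), 2)))))) = Mul(-1, Add(-4, Mul(Rational(-1, 2), Add(-12, Mul(-4, Pow(Add(-3, 25), 2)))))) = Mul(-1, Add(-4, Mul(Rational(-1, 2), Add(-12, Mul(-4, Pow(22, 2)))))) = Mul(-1, Add(-4, Mul(Rational(-1, 2), Add(-12, Mul(-4, 484))))) = Mul(-1, Add(-4, Mul(Rational(-1, 2), Add(-12, -1936)))) = Mul(-1, Add(-4, Mul(Rational(-1, 2), -1948))) = Mul(-1, Add(-4, 974)) = Mul(-1, 970) = -970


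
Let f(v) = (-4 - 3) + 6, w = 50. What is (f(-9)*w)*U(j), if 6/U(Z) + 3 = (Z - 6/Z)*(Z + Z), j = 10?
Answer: -60/37 ≈ -1.6216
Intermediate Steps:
f(v) = -1 (f(v) = -7 + 6 = -1)
U(Z) = 6/(-3 + 2*Z*(Z - 6/Z)) (U(Z) = 6/(-3 + (Z - 6/Z)*(Z + Z)) = 6/(-3 + (Z - 6/Z)*(2*Z)) = 6/(-3 + 2*Z*(Z - 6/Z)))
(f(-9)*w)*U(j) = (-1*50)*(6/(-15 + 2*10**2)) = -300/(-15 + 2*100) = -300/(-15 + 200) = -300/185 = -50*6/185 = -60/37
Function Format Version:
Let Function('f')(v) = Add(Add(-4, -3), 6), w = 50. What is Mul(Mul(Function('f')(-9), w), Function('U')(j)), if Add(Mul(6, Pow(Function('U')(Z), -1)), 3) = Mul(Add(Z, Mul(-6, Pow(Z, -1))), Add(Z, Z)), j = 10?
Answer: Rational(-60, 37) ≈ -1.6216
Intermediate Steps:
Function('f')(v) = -1 (Function('f')(v) = Add(-7, 6) = -1)
Function('U')(Z) = Mul(6, Pow(Add(-3, Mul(2, Z, Add(Z, Mul(-6, Pow(Z, -1))))), -1)) (Function('U')(Z) = Mul(6, Pow(Add(-3, Mul(Add(Z, Mul(-6, Pow(Z, -1))), Add(Z, Z))), -1)) = Mul(6, Pow(Add(-3, Mul(Add(Z, Mul(-6, Pow(Z, -1))), Mul(2, Z))), -1)) = Mul(6, Pow(Add(-3, Mul(2, Z, Add(Z, Mul(-6, Pow(Z, -1))))), -1)))
Mul(Mul(Function('f')(-9), w), Function('U')(j)) = Mul(Mul(-1, 50), Mul(6, Pow(Add(-15, Mul(2, Pow(10, 2))), -1))) = Mul(-50, Mul(6, Pow(Add(-15, Mul(2, 100)), -1))) = Mul(-50, Mul(6, Pow(Add(-15, 200), -1))) = Mul(-50, Mul(6, Pow(185, -1))) = Mul(-50, Mul(6, Rational(1, 185))) = Mul(-50, Rational(6, 185)) = Rational(-60, 37)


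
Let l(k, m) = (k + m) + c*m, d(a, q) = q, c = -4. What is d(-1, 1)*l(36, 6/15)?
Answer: 174/5 ≈ 34.800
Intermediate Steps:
l(k, m) = k - 3*m (l(k, m) = (k + m) - 4*m = k - 3*m)
d(-1, 1)*l(36, 6/15) = 1*(36 - 18/15) = 1*(36 - 3*⅖) = 1*(36 - 6/5) = 1*(174/5) = 174/5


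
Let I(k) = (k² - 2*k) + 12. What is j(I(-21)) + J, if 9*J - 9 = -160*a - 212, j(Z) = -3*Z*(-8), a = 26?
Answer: 102557/9 ≈ 11395.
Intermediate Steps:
I(k) = 12 + k² - 2*k
j(Z) = 24*Z
J = -4363/9 (J = 1 + (-160*26 - 212)/9 = 1 + (-4160 - 212)/9 = 1 + (⅑)*(-4372) = 1 - 4372/9 = -4363/9 ≈ -484.78)
j(I(-21)) + J = 24*(12 + (-21)² - 2*(-21)) - 4363/9 = 24*(12 + 441 + 42) - 4363/9 = 24*495 - 4363/9 = 11880 - 4363/9 = 102557/9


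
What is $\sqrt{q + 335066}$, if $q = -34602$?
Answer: $4 \sqrt{18779} \approx 548.15$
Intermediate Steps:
$\sqrt{q + 335066} = \sqrt{-34602 + 335066} = \sqrt{300464} = 4 \sqrt{18779}$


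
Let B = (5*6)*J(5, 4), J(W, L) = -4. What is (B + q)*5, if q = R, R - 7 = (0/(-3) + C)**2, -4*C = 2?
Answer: -2255/4 ≈ -563.75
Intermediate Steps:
C = -1/2 (C = -1/4*2 = -1/2 ≈ -0.50000)
R = 29/4 (R = 7 + (0/(-3) - 1/2)**2 = 7 + (0*(-1/3) - 1/2)**2 = 7 + (0 - 1/2)**2 = 7 + (-1/2)**2 = 7 + 1/4 = 29/4 ≈ 7.2500)
q = 29/4 ≈ 7.2500
B = -120 (B = (5*6)*(-4) = 30*(-4) = -120)
(B + q)*5 = (-120 + 29/4)*5 = -451/4*5 = -2255/4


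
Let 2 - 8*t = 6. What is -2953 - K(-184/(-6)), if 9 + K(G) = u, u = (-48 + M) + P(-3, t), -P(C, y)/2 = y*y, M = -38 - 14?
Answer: -5687/2 ≈ -2843.5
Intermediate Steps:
M = -52
t = -1/2 (t = 1/4 - 1/8*6 = 1/4 - 3/4 = -1/2 ≈ -0.50000)
P(C, y) = -2*y**2 (P(C, y) = -2*y*y = -2*y**2)
u = -201/2 (u = (-48 - 52) - 2*(-1/2)**2 = -100 - 2*1/4 = -100 - 1/2 = -201/2 ≈ -100.50)
K(G) = -219/2 (K(G) = -9 - 201/2 = -219/2)
-2953 - K(-184/(-6)) = -2953 - 1*(-219/2) = -2953 + 219/2 = -5687/2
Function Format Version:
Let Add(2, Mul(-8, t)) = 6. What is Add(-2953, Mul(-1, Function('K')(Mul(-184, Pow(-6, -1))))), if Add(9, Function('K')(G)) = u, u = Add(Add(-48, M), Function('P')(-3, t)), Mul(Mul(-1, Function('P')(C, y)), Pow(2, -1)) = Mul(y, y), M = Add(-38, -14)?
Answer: Rational(-5687, 2) ≈ -2843.5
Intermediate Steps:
M = -52
t = Rational(-1, 2) (t = Add(Rational(1, 4), Mul(Rational(-1, 8), 6)) = Add(Rational(1, 4), Rational(-3, 4)) = Rational(-1, 2) ≈ -0.50000)
Function('P')(C, y) = Mul(-2, Pow(y, 2)) (Function('P')(C, y) = Mul(-2, Mul(y, y)) = Mul(-2, Pow(y, 2)))
u = Rational(-201, 2) (u = Add(Add(-48, -52), Mul(-2, Pow(Rational(-1, 2), 2))) = Add(-100, Mul(-2, Rational(1, 4))) = Add(-100, Rational(-1, 2)) = Rational(-201, 2) ≈ -100.50)
Function('K')(G) = Rational(-219, 2) (Function('K')(G) = Add(-9, Rational(-201, 2)) = Rational(-219, 2))
Add(-2953, Mul(-1, Function('K')(Mul(-184, Pow(-6, -1))))) = Add(-2953, Mul(-1, Rational(-219, 2))) = Add(-2953, Rational(219, 2)) = Rational(-5687, 2)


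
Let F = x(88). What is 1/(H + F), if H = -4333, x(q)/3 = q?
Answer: -1/4069 ≈ -0.00024576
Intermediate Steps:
x(q) = 3*q
F = 264 (F = 3*88 = 264)
1/(H + F) = 1/(-4333 + 264) = 1/(-4069) = -1/4069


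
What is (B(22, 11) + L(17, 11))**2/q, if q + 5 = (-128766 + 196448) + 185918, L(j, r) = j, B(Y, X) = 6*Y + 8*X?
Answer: 56169/253595 ≈ 0.22149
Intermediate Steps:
q = 253595 (q = -5 + ((-128766 + 196448) + 185918) = -5 + (67682 + 185918) = -5 + 253600 = 253595)
(B(22, 11) + L(17, 11))**2/q = ((6*22 + 8*11) + 17)**2/253595 = ((132 + 88) + 17)**2*(1/253595) = (220 + 17)**2*(1/253595) = 237**2*(1/253595) = 56169*(1/253595) = 56169/253595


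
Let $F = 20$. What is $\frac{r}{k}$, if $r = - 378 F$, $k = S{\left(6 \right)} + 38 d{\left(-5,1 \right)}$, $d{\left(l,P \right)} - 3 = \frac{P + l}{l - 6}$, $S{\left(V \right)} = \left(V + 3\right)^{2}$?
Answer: $- \frac{83160}{2297} \approx -36.204$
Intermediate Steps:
$S{\left(V \right)} = \left(3 + V\right)^{2}$
$d{\left(l,P \right)} = 3 + \frac{P + l}{-6 + l}$ ($d{\left(l,P \right)} = 3 + \frac{P + l}{l - 6} = 3 + \frac{P + l}{-6 + l}$)
$k = \frac{2297}{11}$ ($k = \left(3 + 6\right)^{2} + 38 \frac{-18 + 1 + 4 \left(-5\right)}{-6 - 5} = 9^{2} + 38 \frac{-18 + 1 - 20}{-11} = 81 + 38 \left(\left(- \frac{1}{11}\right) \left(-37\right)\right) = 81 + 38 \cdot \frac{37}{11} = 81 + \frac{1406}{11} = \frac{2297}{11} \approx 208.82$)
$r = -7560$ ($r = \left(-378\right) 20 = -7560$)
$\frac{r}{k} = - \frac{7560}{\frac{2297}{11}} = \left(-7560\right) \frac{11}{2297} = - \frac{83160}{2297}$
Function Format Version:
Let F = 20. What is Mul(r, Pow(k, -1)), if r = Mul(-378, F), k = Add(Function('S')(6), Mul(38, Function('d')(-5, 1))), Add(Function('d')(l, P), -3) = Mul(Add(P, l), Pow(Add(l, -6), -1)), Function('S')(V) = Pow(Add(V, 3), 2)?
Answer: Rational(-83160, 2297) ≈ -36.204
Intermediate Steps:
Function('S')(V) = Pow(Add(3, V), 2)
Function('d')(l, P) = Add(3, Mul(Pow(Add(-6, l), -1), Add(P, l))) (Function('d')(l, P) = Add(3, Mul(Add(P, l), Pow(Add(l, -6), -1))) = Add(3, Mul(Add(P, l), Pow(Add(-6, l), -1))) = Add(3, Mul(Pow(Add(-6, l), -1), Add(P, l))))
k = Rational(2297, 11) (k = Add(Pow(Add(3, 6), 2), Mul(38, Mul(Pow(Add(-6, -5), -1), Add(-18, 1, Mul(4, -5))))) = Add(Pow(9, 2), Mul(38, Mul(Pow(-11, -1), Add(-18, 1, -20)))) = Add(81, Mul(38, Mul(Rational(-1, 11), -37))) = Add(81, Mul(38, Rational(37, 11))) = Add(81, Rational(1406, 11)) = Rational(2297, 11) ≈ 208.82)
r = -7560 (r = Mul(-378, 20) = -7560)
Mul(r, Pow(k, -1)) = Mul(-7560, Pow(Rational(2297, 11), -1)) = Mul(-7560, Rational(11, 2297)) = Rational(-83160, 2297)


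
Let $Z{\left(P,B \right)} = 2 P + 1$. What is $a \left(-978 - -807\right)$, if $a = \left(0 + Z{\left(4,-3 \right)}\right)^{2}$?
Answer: $-13851$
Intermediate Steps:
$Z{\left(P,B \right)} = 1 + 2 P$
$a = 81$ ($a = \left(0 + \left(1 + 2 \cdot 4\right)\right)^{2} = \left(0 + \left(1 + 8\right)\right)^{2} = \left(0 + 9\right)^{2} = 9^{2} = 81$)
$a \left(-978 - -807\right) = 81 \left(-978 - -807\right) = 81 \left(-978 + 807\right) = 81 \left(-171\right) = -13851$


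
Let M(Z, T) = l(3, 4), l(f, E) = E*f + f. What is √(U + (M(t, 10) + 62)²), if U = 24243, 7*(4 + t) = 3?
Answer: 2*√7543 ≈ 173.70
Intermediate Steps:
t = -25/7 (t = -4 + (⅐)*3 = -4 + 3/7 = -25/7 ≈ -3.5714)
l(f, E) = f + E*f
M(Z, T) = 15 (M(Z, T) = 3*(1 + 4) = 3*5 = 15)
√(U + (M(t, 10) + 62)²) = √(24243 + (15 + 62)²) = √(24243 + 77²) = √(24243 + 5929) = √30172 = 2*√7543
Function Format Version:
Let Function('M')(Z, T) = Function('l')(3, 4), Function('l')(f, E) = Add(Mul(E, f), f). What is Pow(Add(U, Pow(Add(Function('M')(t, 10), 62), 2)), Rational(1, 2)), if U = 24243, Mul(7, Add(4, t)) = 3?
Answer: Mul(2, Pow(7543, Rational(1, 2))) ≈ 173.70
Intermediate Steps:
t = Rational(-25, 7) (t = Add(-4, Mul(Rational(1, 7), 3)) = Add(-4, Rational(3, 7)) = Rational(-25, 7) ≈ -3.5714)
Function('l')(f, E) = Add(f, Mul(E, f))
Function('M')(Z, T) = 15 (Function('M')(Z, T) = Mul(3, Add(1, 4)) = Mul(3, 5) = 15)
Pow(Add(U, Pow(Add(Function('M')(t, 10), 62), 2)), Rational(1, 2)) = Pow(Add(24243, Pow(Add(15, 62), 2)), Rational(1, 2)) = Pow(Add(24243, Pow(77, 2)), Rational(1, 2)) = Pow(Add(24243, 5929), Rational(1, 2)) = Pow(30172, Rational(1, 2)) = Mul(2, Pow(7543, Rational(1, 2)))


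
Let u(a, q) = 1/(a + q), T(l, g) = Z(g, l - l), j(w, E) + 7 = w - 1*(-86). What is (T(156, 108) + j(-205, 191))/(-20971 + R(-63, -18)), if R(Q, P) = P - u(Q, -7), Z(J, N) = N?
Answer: 2940/489743 ≈ 0.0060031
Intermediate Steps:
j(w, E) = 79 + w (j(w, E) = -7 + (w - 1*(-86)) = -7 + (w + 86) = -7 + (86 + w) = 79 + w)
T(l, g) = 0 (T(l, g) = l - l = 0)
R(Q, P) = P - 1/(-7 + Q) (R(Q, P) = P - 1/(Q - 7) = P - 1/(-7 + Q))
(T(156, 108) + j(-205, 191))/(-20971 + R(-63, -18)) = (0 + (79 - 205))/(-20971 + (-1 - 18*(-7 - 63))/(-7 - 63)) = (0 - 126)/(-20971 + (-1 - 18*(-70))/(-70)) = -126/(-20971 - (-1 + 1260)/70) = -126/(-20971 - 1/70*1259) = -126/(-20971 - 1259/70) = -126/(-1469229/70) = -126*(-70/1469229) = 2940/489743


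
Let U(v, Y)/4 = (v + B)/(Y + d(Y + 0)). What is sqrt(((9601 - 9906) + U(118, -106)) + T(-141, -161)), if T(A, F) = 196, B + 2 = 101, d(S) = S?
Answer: 9*I*sqrt(3922)/53 ≈ 10.635*I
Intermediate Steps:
B = 99 (B = -2 + 101 = 99)
U(v, Y) = 2*(99 + v)/Y (U(v, Y) = 4*((v + 99)/(Y + (Y + 0))) = 4*((99 + v)/(Y + Y)) = 4*((99 + v)/((2*Y))) = 4*((99 + v)*(1/(2*Y))) = 4*((99 + v)/(2*Y)) = 2*(99 + v)/Y)
sqrt(((9601 - 9906) + U(118, -106)) + T(-141, -161)) = sqrt(((9601 - 9906) + 2*(99 + 118)/(-106)) + 196) = sqrt((-305 + 2*(-1/106)*217) + 196) = sqrt((-305 - 217/53) + 196) = sqrt(-16382/53 + 196) = sqrt(-5994/53) = 9*I*sqrt(3922)/53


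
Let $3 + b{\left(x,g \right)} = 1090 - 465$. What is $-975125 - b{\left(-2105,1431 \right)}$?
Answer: $-975747$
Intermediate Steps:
$b{\left(x,g \right)} = 622$ ($b{\left(x,g \right)} = -3 + \left(1090 - 465\right) = -3 + 625 = 622$)
$-975125 - b{\left(-2105,1431 \right)} = -975125 - 622 = -975747$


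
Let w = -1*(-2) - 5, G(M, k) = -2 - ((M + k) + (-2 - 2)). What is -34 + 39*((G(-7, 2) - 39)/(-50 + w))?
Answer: -554/53 ≈ -10.453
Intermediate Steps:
G(M, k) = 2 - M - k (G(M, k) = -2 - ((M + k) - 4) = -2 - (-4 + M + k) = -2 + (4 - M - k) = 2 - M - k)
w = -3 (w = 2 - 5 = -3)
-34 + 39*((G(-7, 2) - 39)/(-50 + w)) = -34 + 39*(((2 - 1*(-7) - 1*2) - 39)/(-50 - 3)) = -34 + 39*(((2 + 7 - 2) - 39)/(-53)) = -34 + 39*((7 - 39)*(-1/53)) = -34 + 39*(-32*(-1/53)) = -34 + 39*(32/53) = -34 + 1248/53 = -554/53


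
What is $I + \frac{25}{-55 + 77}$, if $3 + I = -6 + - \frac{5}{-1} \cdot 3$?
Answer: $\frac{157}{22} \approx 7.1364$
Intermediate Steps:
$I = 6$ ($I = -3 - \left(6 - - \frac{5}{-1} \cdot 3\right) = -3 - \left(6 - \left(-5\right) \left(-1\right) 3\right) = -3 + \left(-6 + 5 \cdot 3\right) = -3 + \left(-6 + 15\right) = -3 + 9 = 6$)
$I + \frac{25}{-55 + 77} = 6 + \frac{25}{-55 + 77} = 6 + \frac{25}{22} = \frac{157}{22}$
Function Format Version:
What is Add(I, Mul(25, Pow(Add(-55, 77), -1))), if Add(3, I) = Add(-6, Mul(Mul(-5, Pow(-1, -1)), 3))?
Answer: Rational(157, 22) ≈ 7.1364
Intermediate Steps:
I = 6 (I = Add(-3, Add(-6, Mul(Mul(-5, Pow(-1, -1)), 3))) = Add(-3, Add(-6, Mul(Mul(-5, -1), 3))) = Add(-3, Add(-6, Mul(5, 3))) = Add(-3, Add(-6, 15)) = Add(-3, 9) = 6)
Add(I, Mul(25, Pow(Add(-55, 77), -1))) = Add(6, Mul(25, Pow(Add(-55, 77), -1))) = Add(6, Mul(25, Pow(22, -1))) = Add(6, Mul(25, Rational(1, 22))) = Add(6, Rational(25, 22)) = Rational(157, 22)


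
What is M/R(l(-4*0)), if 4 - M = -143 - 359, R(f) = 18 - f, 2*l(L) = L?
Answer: 253/9 ≈ 28.111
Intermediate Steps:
l(L) = L/2
M = 506 (M = 4 - (-143 - 359) = 4 - 1*(-502) = 4 + 502 = 506)
M/R(l(-4*0)) = 506/(18 - (-4*0)/2) = 506/(18 - 0/2) = 506/(18 - 1*0) = 506/(18 + 0) = 506/18 = 506*(1/18) = 253/9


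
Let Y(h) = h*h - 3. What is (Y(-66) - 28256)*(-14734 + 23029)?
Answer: -198275385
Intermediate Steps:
Y(h) = -3 + h² (Y(h) = h² - 3 = -3 + h²)
(Y(-66) - 28256)*(-14734 + 23029) = ((-3 + (-66)²) - 28256)*(-14734 + 23029) = ((-3 + 4356) - 28256)*8295 = (4353 - 28256)*8295 = -23903*8295 = -198275385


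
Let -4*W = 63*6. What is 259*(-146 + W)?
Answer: -124579/2 ≈ -62290.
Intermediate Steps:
W = -189/2 (W = -63*6/4 = -¼*378 = -189/2 ≈ -94.500)
259*(-146 + W) = 259*(-146 - 189/2) = 259*(-481/2) = -124579/2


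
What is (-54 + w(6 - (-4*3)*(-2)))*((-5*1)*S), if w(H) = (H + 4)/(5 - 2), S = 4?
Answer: 3520/3 ≈ 1173.3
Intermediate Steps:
w(H) = 4/3 + H/3 (w(H) = (4 + H)/3 = (4 + H)*(⅓) = 4/3 + H/3)
(-54 + w(6 - (-4*3)*(-2)))*((-5*1)*S) = (-54 + (4/3 + (6 - (-4*3)*(-2))/3))*(-5*1*4) = (-54 + (4/3 + (6 - (-12)*(-2))/3))*(-5*4) = (-54 + (4/3 + (6 - 1*24)/3))*(-20) = (-54 + (4/3 + (6 - 24)/3))*(-20) = (-54 + (4/3 + (⅓)*(-18)))*(-20) = (-54 + (4/3 - 6))*(-20) = (-54 - 14/3)*(-20) = -176/3*(-20) = 3520/3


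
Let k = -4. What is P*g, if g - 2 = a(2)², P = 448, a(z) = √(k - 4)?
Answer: -2688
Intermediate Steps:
a(z) = 2*I*√2 (a(z) = √(-4 - 4) = √(-8) = 2*I*√2)
g = -6 (g = 2 + (2*I*√2)² = 2 - 8 = -6)
P*g = 448*(-6) = -2688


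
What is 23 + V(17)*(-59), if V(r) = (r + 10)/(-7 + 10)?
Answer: -508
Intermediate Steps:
V(r) = 10/3 + r/3 (V(r) = (10 + r)/3 = (10 + r)*(⅓) = 10/3 + r/3)
23 + V(17)*(-59) = 23 + (10/3 + (⅓)*17)*(-59) = 23 + (10/3 + 17/3)*(-59) = 23 + 9*(-59) = 23 - 531 = -508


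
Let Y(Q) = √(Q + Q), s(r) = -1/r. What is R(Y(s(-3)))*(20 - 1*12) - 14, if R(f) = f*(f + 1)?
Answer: -26/3 + 8*√6/3 ≈ -2.1347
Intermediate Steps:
Y(Q) = √2*√Q (Y(Q) = √(2*Q) = √2*√Q)
R(f) = f*(1 + f)
R(Y(s(-3)))*(20 - 1*12) - 14 = ((√2*√(-1/(-3)))*(1 + √2*√(-1/(-3))))*(20 - 1*12) - 14 = ((√2*√(-1*(-⅓)))*(1 + √2*√(-1*(-⅓))))*(20 - 12) - 14 = ((√2*√(⅓))*(1 + √2*√(⅓)))*8 - 14 = ((√2*(√3/3))*(1 + √2*(√3/3)))*8 - 14 = ((√6/3)*(1 + √6/3))*8 - 14 = (√6*(1 + √6/3)/3)*8 - 14 = 8*√6*(1 + √6/3)/3 - 14 = -14 + 8*√6*(1 + √6/3)/3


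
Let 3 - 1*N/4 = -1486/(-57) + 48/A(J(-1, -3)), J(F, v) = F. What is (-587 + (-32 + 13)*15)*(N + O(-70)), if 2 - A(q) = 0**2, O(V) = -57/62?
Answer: 291523988/1767 ≈ 1.6498e+5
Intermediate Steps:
O(V) = -57/62 (O(V) = -57*1/62 = -57/62)
A(q) = 2 (A(q) = 2 - 1*0**2 = 2 - 1*0 = 2 + 0 = 2)
N = -10732/57 (N = 12 - 4*(-1486/(-57) + 48/2) = 12 - 4*(-1486*(-1/57) + 48*(1/2)) = 12 - 4*(1486/57 + 24) = 12 - 4*2854/57 = 12 - 11416/57 = -10732/57 ≈ -188.28)
(-587 + (-32 + 13)*15)*(N + O(-70)) = (-587 + (-32 + 13)*15)*(-10732/57 - 57/62) = (-587 - 19*15)*(-668633/3534) = (-587 - 285)*(-668633/3534) = -872*(-668633/3534) = 291523988/1767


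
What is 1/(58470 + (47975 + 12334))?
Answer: 1/118779 ≈ 8.4190e-6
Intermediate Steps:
1/(58470 + (47975 + 12334)) = 1/(58470 + 60309) = 1/118779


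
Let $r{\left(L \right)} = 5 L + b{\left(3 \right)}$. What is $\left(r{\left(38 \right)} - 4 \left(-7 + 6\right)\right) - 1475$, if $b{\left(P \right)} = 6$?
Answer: $-1275$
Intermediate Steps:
$r{\left(L \right)} = 6 + 5 L$ ($r{\left(L \right)} = 5 L + 6 = 6 + 5 L$)
$\left(r{\left(38 \right)} - 4 \left(-7 + 6\right)\right) - 1475 = \left(\left(6 + 5 \cdot 38\right) - 4 \left(-7 + 6\right)\right) - 1475 = \left(\left(6 + 190\right) - -4\right) - 1475 = \left(196 + 4\right) - 1475 = 200 - 1475 = -1275$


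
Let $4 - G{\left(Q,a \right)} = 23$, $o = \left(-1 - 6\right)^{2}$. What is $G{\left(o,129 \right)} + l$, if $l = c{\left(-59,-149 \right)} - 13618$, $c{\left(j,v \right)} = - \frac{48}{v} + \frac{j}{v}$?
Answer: $- \frac{2031806}{149} \approx -13636.0$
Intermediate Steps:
$o = 49$ ($o = \left(-7\right)^{2} = 49$)
$G{\left(Q,a \right)} = -19$ ($G{\left(Q,a \right)} = 4 - 23 = -19$)
$l = - \frac{2028975}{149}$ ($l = \frac{-48 - 59}{-149} - 13618 = \left(- \frac{1}{149}\right) \left(-107\right) - 13618 = \frac{107}{149} - 13618 = - \frac{2028975}{149} \approx -13617.0$)
$G{\left(o,129 \right)} + l = -19 - \frac{2028975}{149} = - \frac{2031806}{149}$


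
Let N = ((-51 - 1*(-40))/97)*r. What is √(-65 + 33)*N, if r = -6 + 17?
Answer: -484*I*√2/97 ≈ -7.0565*I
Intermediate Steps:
r = 11
N = -121/97 (N = ((-51 - 1*(-40))/97)*11 = ((-51 + 40)*(1/97))*11 = -11*1/97*11 = -11/97*11 = -121/97 ≈ -1.2474)
√(-65 + 33)*N = √(-65 + 33)*(-121/97) = √(-32)*(-121/97) = (4*I*√2)*(-121/97) = -484*I*√2/97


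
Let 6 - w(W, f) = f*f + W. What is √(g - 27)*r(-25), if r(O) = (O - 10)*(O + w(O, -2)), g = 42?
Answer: -70*√15 ≈ -271.11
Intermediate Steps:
w(W, f) = 6 - W - f² (w(W, f) = 6 - (f*f + W) = 6 - (f² + W) = 6 - (W + f²) = 6 + (-W - f²) = 6 - W - f²)
r(O) = -20 + 2*O (r(O) = (O - 10)*(O + (6 - O - 1*(-2)²)) = (-10 + O)*(O + (6 - O - 1*4)) = (-10 + O)*(O + (6 - O - 4)) = (-10 + O)*(O + (2 - O)) = (-10 + O)*2 = -20 + 2*O)
√(g - 27)*r(-25) = √(42 - 27)*(-20 + 2*(-25)) = √15*(-20 - 50) = √15*(-70) = -70*√15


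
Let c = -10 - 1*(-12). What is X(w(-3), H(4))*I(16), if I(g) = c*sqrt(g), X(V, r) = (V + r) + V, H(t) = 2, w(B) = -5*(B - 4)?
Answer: 576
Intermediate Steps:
w(B) = 20 - 5*B (w(B) = -5*(-4 + B) = 20 - 5*B)
c = 2 (c = -10 + 12 = 2)
X(V, r) = r + 2*V
I(g) = 2*sqrt(g)
X(w(-3), H(4))*I(16) = (2 + 2*(20 - 5*(-3)))*(2*sqrt(16)) = (2 + 2*(20 + 15))*(2*4) = (2 + 2*35)*8 = (2 + 70)*8 = 72*8 = 576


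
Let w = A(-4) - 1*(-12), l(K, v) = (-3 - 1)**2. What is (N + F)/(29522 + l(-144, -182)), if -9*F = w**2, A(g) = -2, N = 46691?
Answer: 420119/265842 ≈ 1.5803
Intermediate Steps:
l(K, v) = 16 (l(K, v) = (-4)**2 = 16)
w = 10 (w = -2 - 1*(-12) = -2 + 12 = 10)
F = -100/9 (F = -1/9*10**2 = -1/9*100 = -100/9 ≈ -11.111)
(N + F)/(29522 + l(-144, -182)) = (46691 - 100/9)/(29522 + 16) = (420119/9)/29538 = (420119/9)*(1/29538) = 420119/265842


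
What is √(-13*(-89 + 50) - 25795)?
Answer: 2*I*√6322 ≈ 159.02*I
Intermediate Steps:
√(-13*(-89 + 50) - 25795) = √(-13*(-39) - 25795) = √(507 - 25795) = √(-25288) = 2*I*√6322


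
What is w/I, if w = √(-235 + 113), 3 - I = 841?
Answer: -I*√122/838 ≈ -0.013181*I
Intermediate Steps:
I = -838 (I = 3 - 1*841 = 3 - 841 = -838)
w = I*√122 (w = √(-122) = I*√122 ≈ 11.045*I)
w/I = (I*√122)/(-838) = (I*√122)*(-1/838) = -I*√122/838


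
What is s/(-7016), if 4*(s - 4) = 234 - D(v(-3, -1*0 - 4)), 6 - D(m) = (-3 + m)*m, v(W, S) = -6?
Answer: -149/14032 ≈ -0.010619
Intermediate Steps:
D(m) = 6 - m*(-3 + m) (D(m) = 6 - (-3 + m)*m = 6 - m*(-3 + m))
s = 149/2 (s = 4 + (234 - (6 - 1*(-6)² + 3*(-6)))/4 = 4 + (234 - (6 - 1*36 - 18))/4 = 4 + (234 - (6 - 36 - 18))/4 = 4 + (234 - 1*(-48))/4 = 4 + (234 + 48)/4 = 4 + (¼)*282 = 4 + 141/2 = 149/2 ≈ 74.500)
s/(-7016) = (149/2)/(-7016) = (149/2)*(-1/7016) = -149/14032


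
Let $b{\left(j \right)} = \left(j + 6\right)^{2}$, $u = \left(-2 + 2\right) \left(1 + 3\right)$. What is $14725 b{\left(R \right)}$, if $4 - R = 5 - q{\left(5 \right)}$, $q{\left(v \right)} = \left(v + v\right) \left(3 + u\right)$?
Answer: $18038125$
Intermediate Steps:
$u = 0$ ($u = 0 \cdot 4 = 0$)
$q{\left(v \right)} = 6 v$ ($q{\left(v \right)} = \left(v + v\right) \left(3 + 0\right) = 2 v 3 = 6 v$)
$R = 29$ ($R = 4 - \left(5 - 6 \cdot 5\right) = 4 - \left(5 - 30\right) = 4 - -25 = 4 + 25 = 29$)
$b{\left(j \right)} = \left(6 + j\right)^{2}$
$14725 b{\left(R \right)} = 14725 \left(6 + 29\right)^{2} = 14725 \cdot 35^{2} = 14725 \cdot 1225 = 18038125$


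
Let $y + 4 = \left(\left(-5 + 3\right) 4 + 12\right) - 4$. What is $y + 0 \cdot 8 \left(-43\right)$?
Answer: $-4$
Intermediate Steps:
$y = -4$ ($y = -4 + \left(\left(\left(-5 + 3\right) 4 + 12\right) - 4\right) = -4 + \left(\left(\left(-2\right) 4 + 12\right) - 4\right) = -4 + \left(\left(-8 + 12\right) - 4\right) = -4 + \left(4 - 4\right) = -4 + 0 = -4$)
$y + 0 \cdot 8 \left(-43\right) = -4 + 0 \cdot 8 \left(-43\right) = -4 + 0 \left(-43\right) = -4 + 0 = -4$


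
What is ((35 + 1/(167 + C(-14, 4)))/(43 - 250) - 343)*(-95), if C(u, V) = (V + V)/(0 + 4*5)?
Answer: 5648428015/173259 ≈ 32601.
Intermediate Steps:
C(u, V) = V/10 (C(u, V) = (2*V)/(0 + 20) = (2*V)/20 = (2*V)*(1/20) = V/10)
((35 + 1/(167 + C(-14, 4)))/(43 - 250) - 343)*(-95) = ((35 + 1/(167 + (⅒)*4))/(43 - 250) - 343)*(-95) = ((35 + 1/(167 + ⅖))/(-207) - 343)*(-95) = ((35 + 1/(837/5))*(-1/207) - 343)*(-95) = ((35 + 5/837)*(-1/207) - 343)*(-95) = ((29300/837)*(-1/207) - 343)*(-95) = (-29300/173259 - 343)*(-95) = -59457137/173259*(-95) = 5648428015/173259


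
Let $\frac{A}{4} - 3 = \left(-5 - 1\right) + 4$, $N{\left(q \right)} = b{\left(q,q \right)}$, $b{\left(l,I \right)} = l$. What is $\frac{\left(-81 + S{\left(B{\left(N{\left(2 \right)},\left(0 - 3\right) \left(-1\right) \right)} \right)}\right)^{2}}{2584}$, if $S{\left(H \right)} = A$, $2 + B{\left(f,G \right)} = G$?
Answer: $\frac{5929}{2584} \approx 2.2945$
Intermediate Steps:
$N{\left(q \right)} = q$
$B{\left(f,G \right)} = -2 + G$
$A = 4$ ($A = 12 + 4 \left(\left(-5 - 1\right) + 4\right) = 12 + 4 \left(-6 + 4\right) = 12 + 4 \left(-2\right) = 12 - 8 = 4$)
$S{\left(H \right)} = 4$
$\frac{\left(-81 + S{\left(B{\left(N{\left(2 \right)},\left(0 - 3\right) \left(-1\right) \right)} \right)}\right)^{2}}{2584} = \frac{\left(-81 + 4\right)^{2}}{2584} = \left(-77\right)^{2} \cdot \frac{1}{2584} = 5929 \cdot \frac{1}{2584} = \frac{5929}{2584}$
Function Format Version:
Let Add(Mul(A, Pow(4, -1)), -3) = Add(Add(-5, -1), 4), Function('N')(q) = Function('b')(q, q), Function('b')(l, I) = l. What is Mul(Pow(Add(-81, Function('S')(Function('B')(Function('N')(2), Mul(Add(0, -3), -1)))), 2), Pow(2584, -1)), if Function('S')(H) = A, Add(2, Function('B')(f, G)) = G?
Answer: Rational(5929, 2584) ≈ 2.2945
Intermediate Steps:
Function('N')(q) = q
Function('B')(f, G) = Add(-2, G)
A = 4 (A = Add(12, Mul(4, Add(Add(-5, -1), 4))) = Add(12, Mul(4, Add(-6, 4))) = Add(12, Mul(4, -2)) = Add(12, -8) = 4)
Function('S')(H) = 4
Mul(Pow(Add(-81, Function('S')(Function('B')(Function('N')(2), Mul(Add(0, -3), -1)))), 2), Pow(2584, -1)) = Mul(Pow(Add(-81, 4), 2), Pow(2584, -1)) = Mul(Pow(-77, 2), Rational(1, 2584)) = Mul(5929, Rational(1, 2584)) = Rational(5929, 2584)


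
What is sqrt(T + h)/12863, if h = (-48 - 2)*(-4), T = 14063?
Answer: sqrt(14263)/12863 ≈ 0.0092846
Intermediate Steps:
h = 200 (h = -50*(-4) = 200)
sqrt(T + h)/12863 = sqrt(14063 + 200)/12863 = sqrt(14263)*(1/12863) = sqrt(14263)/12863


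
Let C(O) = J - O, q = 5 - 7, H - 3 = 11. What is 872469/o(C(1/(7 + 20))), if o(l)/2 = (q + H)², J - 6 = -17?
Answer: 96941/32 ≈ 3029.4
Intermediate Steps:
H = 14 (H = 3 + 11 = 14)
q = -2
J = -11 (J = 6 - 17 = -11)
C(O) = -11 - O
o(l) = 288 (o(l) = 2*(-2 + 14)² = 2*12² = 2*144 = 288)
872469/o(C(1/(7 + 20))) = 872469/288 = 872469*(1/288) = 96941/32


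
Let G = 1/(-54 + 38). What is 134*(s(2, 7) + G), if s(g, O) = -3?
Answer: -3283/8 ≈ -410.38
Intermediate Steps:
G = -1/16 (G = 1/(-16) = -1/16 ≈ -0.062500)
134*(s(2, 7) + G) = 134*(-3 - 1/16) = 134*(-49/16) = -3283/8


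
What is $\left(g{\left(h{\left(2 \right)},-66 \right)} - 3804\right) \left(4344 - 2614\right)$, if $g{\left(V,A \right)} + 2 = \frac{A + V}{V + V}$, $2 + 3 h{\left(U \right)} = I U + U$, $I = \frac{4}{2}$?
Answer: $- \frac{13252665}{2} \approx -6.6263 \cdot 10^{6}$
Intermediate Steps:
$I = 2$ ($I = 4 \cdot \frac{1}{2} = 2$)
$h{\left(U \right)} = - \frac{2}{3} + U$ ($h{\left(U \right)} = - \frac{2}{3} + \frac{2 U + U}{3} = - \frac{2}{3} + \frac{3 U}{3} = - \frac{2}{3} + U$)
$g{\left(V,A \right)} = -2 + \frac{A + V}{2 V}$ ($g{\left(V,A \right)} = -2 + \frac{A + V}{V + V} = -2 + \frac{A + V}{2 V}$)
$\left(g{\left(h{\left(2 \right)},-66 \right)} - 3804\right) \left(4344 - 2614\right) = \left(\frac{-66 - 3 \left(- \frac{2}{3} + 2\right)}{2 \left(- \frac{2}{3} + 2\right)} - 3804\right) \left(4344 - 2614\right) = \left(\frac{-66 - 4}{2 \cdot \frac{4}{3}} - 3804\right) 1730 = \left(\frac{1}{2} \cdot \frac{3}{4} \left(-66 - 4\right) - 3804\right) 1730 = \left(\frac{1}{2} \cdot \frac{3}{4} \left(-70\right) - 3804\right) 1730 = \left(- \frac{105}{4} - 3804\right) 1730 = \left(- \frac{15321}{4}\right) 1730 = - \frac{13252665}{2}$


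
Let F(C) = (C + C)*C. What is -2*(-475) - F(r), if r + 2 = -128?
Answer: -32850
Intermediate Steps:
r = -130 (r = -2 - 128 = -130)
F(C) = 2*C² (F(C) = (2*C)*C = 2*C²)
-2*(-475) - F(r) = -2*(-475) - 2*(-130)² = 950 - 2*16900 = 950 - 1*33800 = 950 - 33800 = -32850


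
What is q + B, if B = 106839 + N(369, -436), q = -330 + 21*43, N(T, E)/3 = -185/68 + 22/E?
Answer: 796076127/7412 ≈ 1.0740e+5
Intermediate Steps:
N(T, E) = -555/68 + 66/E (N(T, E) = 3*(-185/68 + 22/E) = -555/68 + 66/E)
q = 573 (q = -330 + 903 = 573)
B = 791829051/7412 (B = 106839 + (-555/68 + 66/(-436)) = 106839 + (-555/68 + 66*(-1/436)) = 106839 + (-555/68 - 33/218) = 106839 - 61617/7412 = 791829051/7412 ≈ 1.0683e+5)
q + B = 573 + 791829051/7412 = 796076127/7412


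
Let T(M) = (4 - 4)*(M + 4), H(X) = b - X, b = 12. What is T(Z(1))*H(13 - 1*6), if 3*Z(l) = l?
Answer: 0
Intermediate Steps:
Z(l) = l/3
H(X) = 12 - X
T(M) = 0 (T(M) = 0*(4 + M) = 0)
T(Z(1))*H(13 - 1*6) = 0*(12 - (13 - 1*6)) = 0*(12 - (13 - 6)) = 0*(12 - 1*7) = 0*(12 - 7) = 0*5 = 0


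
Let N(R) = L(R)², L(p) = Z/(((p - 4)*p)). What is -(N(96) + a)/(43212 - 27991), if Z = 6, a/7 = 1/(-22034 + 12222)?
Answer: 3789419/80901459054592 ≈ 4.6840e-8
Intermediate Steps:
a = -7/9812 (a = 7/(-22034 + 12222) = 7/(-9812) = 7*(-1/9812) = -7/9812 ≈ -0.00071341)
L(p) = 6/(p*(-4 + p)) (L(p) = 6/(((p - 4)*p)) = 6/(((-4 + p)*p)) = 6/((p*(-4 + p))) = 6*(1/(p*(-4 + p))) = 6/(p*(-4 + p)))
N(R) = 36/(R²*(-4 + R)²) (N(R) = (6/(R*(-4 + R)))² = 36/(R²*(-4 + R)²))
-(N(96) + a)/(43212 - 27991) = -(36/(96²*(-4 + 96)²) - 7/9812)/(43212 - 27991) = -(36*(1/9216)/92² - 7/9812)/15221 = -(36*(1/9216)*(1/8464) - 7/9812)/15221 = -(1/2166784 - 7/9812)/15221 = -(-3789419)/(5315121152*15221) = -1*(-3789419/80901459054592) = 3789419/80901459054592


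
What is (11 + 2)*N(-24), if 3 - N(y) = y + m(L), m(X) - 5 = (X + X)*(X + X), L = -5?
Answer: -1014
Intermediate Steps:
m(X) = 5 + 4*X**2 (m(X) = 5 + (X + X)*(X + X) = 5 + (2*X)*(2*X) = 5 + 4*X**2)
N(y) = -102 - y (N(y) = 3 - (y + (5 + 4*(-5)**2)) = 3 - (y + (5 + 4*25)) = 3 - (y + (5 + 100)) = 3 - (y + 105) = 3 - (105 + y) = 3 + (-105 - y) = -102 - y)
(11 + 2)*N(-24) = (11 + 2)*(-102 - 1*(-24)) = 13*(-102 + 24) = 13*(-78) = -1014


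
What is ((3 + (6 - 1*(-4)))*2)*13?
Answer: 338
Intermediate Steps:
((3 + (6 - 1*(-4)))*2)*13 = ((3 + (6 + 4))*2)*13 = ((3 + 10)*2)*13 = (13*2)*13 = 26*13 = 338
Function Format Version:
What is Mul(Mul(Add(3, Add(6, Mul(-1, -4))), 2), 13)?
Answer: 338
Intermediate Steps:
Mul(Mul(Add(3, Add(6, Mul(-1, -4))), 2), 13) = Mul(Mul(Add(3, Add(6, 4)), 2), 13) = Mul(Mul(Add(3, 10), 2), 13) = Mul(Mul(13, 2), 13) = Mul(26, 13) = 338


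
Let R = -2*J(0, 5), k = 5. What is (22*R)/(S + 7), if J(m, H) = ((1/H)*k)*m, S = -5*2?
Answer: 0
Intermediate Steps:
S = -10
J(m, H) = 5*m/H (J(m, H) = ((1/H)*5)*m = (5/H)*m = 5*m/H)
R = 0 (R = -10*0/5 = -2*0 = 0)
(22*R)/(S + 7) = (22*0)/(-10 + 7) = 0/(-3) = 0*(-1/3) = 0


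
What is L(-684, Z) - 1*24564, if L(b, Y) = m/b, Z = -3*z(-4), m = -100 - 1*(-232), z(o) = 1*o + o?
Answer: -1400159/57 ≈ -24564.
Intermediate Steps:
z(o) = 2*o (z(o) = o + o = 2*o)
m = 132 (m = -100 + 232 = 132)
Z = 24 (Z = -6*(-4) = -3*(-8) = 24)
L(b, Y) = 132/b
L(-684, Z) - 1*24564 = 132/(-684) - 1*24564 = 132*(-1/684) - 24564 = -11/57 - 24564 = -1400159/57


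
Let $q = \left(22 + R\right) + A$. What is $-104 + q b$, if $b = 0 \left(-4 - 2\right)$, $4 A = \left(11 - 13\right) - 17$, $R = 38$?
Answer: $-104$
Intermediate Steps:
$A = - \frac{19}{4}$ ($A = \frac{\left(11 - 13\right) - 17}{4} = \frac{-2 - 17}{4} = \frac{1}{4} \left(-19\right) = - \frac{19}{4} \approx -4.75$)
$q = \frac{221}{4}$ ($q = \left(22 + 38\right) - \frac{19}{4} = 60 - \frac{19}{4} = \frac{221}{4} \approx 55.25$)
$b = 0$ ($b = 0 \left(-6\right) = 0$)
$-104 + q b = -104 + \frac{221}{4} \cdot 0 = -104 + 0 = -104$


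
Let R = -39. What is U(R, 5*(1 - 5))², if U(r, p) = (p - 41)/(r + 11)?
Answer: 3721/784 ≈ 4.7462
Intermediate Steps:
U(r, p) = (-41 + p)/(11 + r)
U(R, 5*(1 - 5))² = ((-41 + 5*(1 - 5))/(11 - 39))² = ((-41 + 5*(-4))/(-28))² = (-(-41 - 20)/28)² = (-1/28*(-61))² = (61/28)² = 3721/784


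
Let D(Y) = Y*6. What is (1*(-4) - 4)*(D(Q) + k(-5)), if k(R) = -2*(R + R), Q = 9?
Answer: -592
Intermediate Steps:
D(Y) = 6*Y
k(R) = -4*R
(1*(-4) - 4)*(D(Q) + k(-5)) = (1*(-4) - 4)*(6*9 - 4*(-5)) = (-4 - 4)*(54 + 20) = -8*74 = -592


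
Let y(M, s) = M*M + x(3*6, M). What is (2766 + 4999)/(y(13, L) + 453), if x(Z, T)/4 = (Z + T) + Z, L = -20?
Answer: 7765/818 ≈ 9.4927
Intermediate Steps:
x(Z, T) = 4*T + 8*Z (x(Z, T) = 4*((Z + T) + Z) = 4*((T + Z) + Z) = 4*(T + 2*Z) = 4*T + 8*Z)
y(M, s) = 144 + M² + 4*M (y(M, s) = M*M + (4*M + 8*(3*6)) = M² + (4*M + 8*18) = M² + (4*M + 144) = M² + (144 + 4*M) = 144 + M² + 4*M)
(2766 + 4999)/(y(13, L) + 453) = (2766 + 4999)/((144 + 13² + 4*13) + 453) = 7765/((144 + 169 + 52) + 453) = 7765/(365 + 453) = 7765/818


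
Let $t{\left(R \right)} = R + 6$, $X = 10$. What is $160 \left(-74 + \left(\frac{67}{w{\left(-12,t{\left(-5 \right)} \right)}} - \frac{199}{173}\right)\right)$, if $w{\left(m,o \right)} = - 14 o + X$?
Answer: $- \frac{2543800}{173} \approx -14704.0$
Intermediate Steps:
$t{\left(R \right)} = 6 + R$
$w{\left(m,o \right)} = 10 - 14 o$ ($w{\left(m,o \right)} = - 14 o + 10 = 10 - 14 o$)
$160 \left(-74 + \left(\frac{67}{w{\left(-12,t{\left(-5 \right)} \right)}} - \frac{199}{173}\right)\right) = 160 \left(-74 + \left(\frac{67}{10 - 14 \left(6 - 5\right)} - \frac{199}{173}\right)\right) = 160 \left(-74 + \left(\frac{67}{10 - 14} - \frac{199}{173}\right)\right) = 160 \left(-74 + \left(\frac{67}{-4} - \frac{199}{173}\right)\right) = 160 \left(-74 + \left(67 \left(- \frac{1}{4}\right) - \frac{199}{173}\right)\right) = 160 \left(-74 - \frac{12387}{692}\right) = 160 \left(- \frac{63595}{692}\right) = - \frac{2543800}{173}$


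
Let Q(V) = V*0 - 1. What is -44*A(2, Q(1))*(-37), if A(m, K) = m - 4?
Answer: -3256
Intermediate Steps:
Q(V) = -1 (Q(V) = 0 - 1 = -1)
A(m, K) = -4 + m
-44*A(2, Q(1))*(-37) = -44*(-4 + 2)*(-37) = -44*(-2)*(-37) = 88*(-37) = -3256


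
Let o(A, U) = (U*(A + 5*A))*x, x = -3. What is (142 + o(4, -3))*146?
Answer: 52268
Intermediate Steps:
o(A, U) = -18*A*U (o(A, U) = (U*(A + 5*A))*(-3) = (U*(6*A))*(-3) = (6*A*U)*(-3) = -18*A*U)
(142 + o(4, -3))*146 = (142 - 18*4*(-3))*146 = (142 + 216)*146 = 358*146 = 52268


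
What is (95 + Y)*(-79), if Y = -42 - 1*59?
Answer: 474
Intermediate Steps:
Y = -101 (Y = -42 - 59 = -101)
(95 + Y)*(-79) = (95 - 101)*(-79) = -6*(-79) = 474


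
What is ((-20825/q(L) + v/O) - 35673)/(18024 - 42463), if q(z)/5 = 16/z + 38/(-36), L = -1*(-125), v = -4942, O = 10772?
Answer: 350516886163/274708583498 ≈ 1.2760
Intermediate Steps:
L = 125
q(z) = -95/18 + 80/z (q(z) = 5*(16/z + 38/(-36)) = 5*(16/z + 38*(-1/36)) = 5*(16/z - 19/18) = 5*(-19/18 + 16/z) = -95/18 + 80/z)
((-20825/q(L) + v/O) - 35673)/(18024 - 42463) = ((-20825/(-95/18 + 80/125) - 4942/10772) - 35673)/(18024 - 42463) = ((-20825/(-95/18 + 80*(1/125)) - 4942*1/10772) - 35673)/(-24439) = ((-20825/(-95/18 + 16/25) - 2471/5386) - 35673)*(-1/24439) = ((-20825/(-2087/450) - 2471/5386) - 35673)*(-1/24439) = ((-20825*(-450/2087) - 2471/5386) - 35673)*(-1/24439) = ((9371250/2087 - 2471/5386) - 35673)*(-1/24439) = (50468395523/11240582 - 35673)*(-1/24439) = -350516886163/11240582*(-1/24439) = 350516886163/274708583498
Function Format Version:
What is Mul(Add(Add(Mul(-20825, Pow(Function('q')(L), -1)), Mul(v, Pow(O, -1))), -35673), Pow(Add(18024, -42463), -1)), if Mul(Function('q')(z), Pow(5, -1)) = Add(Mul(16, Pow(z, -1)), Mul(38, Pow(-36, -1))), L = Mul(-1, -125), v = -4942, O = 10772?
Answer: Rational(350516886163, 274708583498) ≈ 1.2760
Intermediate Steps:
L = 125
Function('q')(z) = Add(Rational(-95, 18), Mul(80, Pow(z, -1))) (Function('q')(z) = Mul(5, Add(Mul(16, Pow(z, -1)), Mul(38, Pow(-36, -1)))) = Mul(5, Add(Mul(16, Pow(z, -1)), Mul(38, Rational(-1, 36)))) = Mul(5, Add(Mul(16, Pow(z, -1)), Rational(-19, 18))) = Mul(5, Add(Rational(-19, 18), Mul(16, Pow(z, -1)))) = Add(Rational(-95, 18), Mul(80, Pow(z, -1))))
Mul(Add(Add(Mul(-20825, Pow(Function('q')(L), -1)), Mul(v, Pow(O, -1))), -35673), Pow(Add(18024, -42463), -1)) = Mul(Add(Add(Mul(-20825, Pow(Add(Rational(-95, 18), Mul(80, Pow(125, -1))), -1)), Mul(-4942, Pow(10772, -1))), -35673), Pow(Add(18024, -42463), -1)) = Mul(Add(Add(Mul(-20825, Pow(Add(Rational(-95, 18), Mul(80, Rational(1, 125))), -1)), Mul(-4942, Rational(1, 10772))), -35673), Pow(-24439, -1)) = Mul(Add(Add(Mul(-20825, Pow(Add(Rational(-95, 18), Rational(16, 25)), -1)), Rational(-2471, 5386)), -35673), Rational(-1, 24439)) = Mul(Add(Add(Mul(-20825, Pow(Rational(-2087, 450), -1)), Rational(-2471, 5386)), -35673), Rational(-1, 24439)) = Mul(Add(Add(Mul(-20825, Rational(-450, 2087)), Rational(-2471, 5386)), -35673), Rational(-1, 24439)) = Mul(Add(Add(Rational(9371250, 2087), Rational(-2471, 5386)), -35673), Rational(-1, 24439)) = Mul(Add(Rational(50468395523, 11240582), -35673), Rational(-1, 24439)) = Mul(Rational(-350516886163, 11240582), Rational(-1, 24439)) = Rational(350516886163, 274708583498)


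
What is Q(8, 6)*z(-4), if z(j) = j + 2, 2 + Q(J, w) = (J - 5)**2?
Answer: -14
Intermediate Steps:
Q(J, w) = -2 + (-5 + J)**2 (Q(J, w) = -2 + (J - 5)**2 = -2 + (-5 + J)**2)
z(j) = 2 + j
Q(8, 6)*z(-4) = (-2 + (-5 + 8)**2)*(2 - 4) = (-2 + 3**2)*(-2) = (-2 + 9)*(-2) = 7*(-2) = -14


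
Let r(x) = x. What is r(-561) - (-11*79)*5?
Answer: 3784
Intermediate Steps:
r(-561) - (-11*79)*5 = -561 - (-11*79)*5 = -561 - (-869)*5 = -561 - 1*(-4345) = -561 + 4345 = 3784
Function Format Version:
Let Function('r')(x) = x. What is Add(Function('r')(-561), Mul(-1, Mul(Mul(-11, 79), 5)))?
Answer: 3784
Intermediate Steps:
Add(Function('r')(-561), Mul(-1, Mul(Mul(-11, 79), 5))) = Add(-561, Mul(-1, Mul(Mul(-11, 79), 5))) = Add(-561, Mul(-1, Mul(-869, 5))) = Add(-561, Mul(-1, -4345)) = Add(-561, 4345) = 3784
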